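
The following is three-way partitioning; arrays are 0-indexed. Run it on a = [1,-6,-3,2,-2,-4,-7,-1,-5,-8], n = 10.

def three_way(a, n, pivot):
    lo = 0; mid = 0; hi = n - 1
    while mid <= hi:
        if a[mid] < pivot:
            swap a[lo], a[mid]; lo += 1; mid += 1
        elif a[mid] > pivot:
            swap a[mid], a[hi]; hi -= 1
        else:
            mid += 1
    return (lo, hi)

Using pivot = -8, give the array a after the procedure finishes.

[-8,-3,2,-2,-4,-7,-1,-5,-6,1]

lo=0 mid=0 hi=9
1>-8: swap(0,9), hi=8 ⇒ [-8,-6,-3,2,-2,-4,-7,-1,-5,1]
-8=-8: mid=1
-6>-8: swap(1,8), hi=7 ⇒ [-8,-5,-3,2,-2,-4,-7,-1,-6,1]
-5>-8: swap(1,7), hi=6 ⇒ [-8,-1,-3,2,-2,-4,-7,-5,-6,1]
-1>-8: swap(1,6), hi=5 ⇒ [-8,-7,-3,2,-2,-4,-1,-5,-6,1]
-7>-8: swap(1,5), hi=4 ⇒ [-8,-4,-3,2,-2,-7,-1,-5,-6,1]
-4>-8: swap(1,4), hi=3 ⇒ [-8,-2,-3,2,-4,-7,-1,-5,-6,1]
-2>-8: swap(1,3), hi=2 ⇒ [-8,2,-3,-2,-4,-7,-1,-5,-6,1]
2>-8: swap(1,2), hi=1 ⇒ [-8,-3,2,-2,-4,-7,-1,-5,-6,1]
-3>-8: swap(1,1), hi=0 ⇒ [-8,-3,2,-2,-4,-7,-1,-5,-6,1]
done. lo=0 hi=0; a=[-8,-3,2,-2,-4,-7,-1,-5,-6,1]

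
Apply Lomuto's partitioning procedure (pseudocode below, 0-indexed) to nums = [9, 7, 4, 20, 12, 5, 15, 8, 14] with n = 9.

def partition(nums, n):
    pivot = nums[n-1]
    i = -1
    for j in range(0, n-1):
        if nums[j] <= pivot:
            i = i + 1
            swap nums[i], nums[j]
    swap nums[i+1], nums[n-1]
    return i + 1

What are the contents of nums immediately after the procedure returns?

[9, 7, 4, 12, 5, 8, 14, 20, 15]

pivot=14, i=-1
j=0: 9≤14, i=0, swap(0,0) ⇒ [9, 7, 4, 20, 12, 5, 15, 8, 14]
j=1: 7≤14, i=1, swap(1,1) ⇒ [9, 7, 4, 20, 12, 5, 15, 8, 14]
j=2: 4≤14, i=2, swap(2,2) ⇒ [9, 7, 4, 20, 12, 5, 15, 8, 14]
j=3: 20>14, skip
j=4: 12≤14, i=3, swap(3,4) ⇒ [9, 7, 4, 12, 20, 5, 15, 8, 14]
j=5: 5≤14, i=4, swap(4,5) ⇒ [9, 7, 4, 12, 5, 20, 15, 8, 14]
j=6: 15>14, skip
j=7: 8≤14, i=5, swap(5,7) ⇒ [9, 7, 4, 12, 5, 8, 15, 20, 14]
swap(6,8) ⇒ [9, 7, 4, 12, 5, 8, 14, 20, 15]; return 6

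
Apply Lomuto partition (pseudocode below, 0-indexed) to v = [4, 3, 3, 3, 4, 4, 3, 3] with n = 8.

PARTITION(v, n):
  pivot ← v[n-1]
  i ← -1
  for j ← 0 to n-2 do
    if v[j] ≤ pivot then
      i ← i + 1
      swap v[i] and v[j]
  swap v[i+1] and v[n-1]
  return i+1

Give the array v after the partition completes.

pivot = v[7] = 3; i = -1
j=0: v[0]=4 > 3 → no swap
j=1: v[1]=3 ≤ 3 → i=0, swap v[0],v[1] → [3, 4, 3, 3, 4, 4, 3, 3]
j=2: v[2]=3 ≤ 3 → i=1, swap v[1],v[2] → [3, 3, 4, 3, 4, 4, 3, 3]
j=3: v[3]=3 ≤ 3 → i=2, swap v[2],v[3] → [3, 3, 3, 4, 4, 4, 3, 3]
j=4: v[4]=4 > 3 → no swap
j=5: v[5]=4 > 3 → no swap
j=6: v[6]=3 ≤ 3 → i=3, swap v[3],v[6] → [3, 3, 3, 3, 4, 4, 4, 3]
final swap v[4],v[7] → [3, 3, 3, 3, 3, 4, 4, 4]; return 4

[3, 3, 3, 3, 3, 4, 4, 4]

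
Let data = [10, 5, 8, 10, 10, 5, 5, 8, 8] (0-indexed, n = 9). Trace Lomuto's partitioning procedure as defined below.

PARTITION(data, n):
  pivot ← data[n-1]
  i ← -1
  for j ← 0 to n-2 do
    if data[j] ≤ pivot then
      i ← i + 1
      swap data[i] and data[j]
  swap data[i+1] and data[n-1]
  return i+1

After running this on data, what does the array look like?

pivot = data[8] = 8; i = -1
j=0: data[0]=10 > 8 → no swap
j=1: data[1]=5 ≤ 8 → i=0, swap data[0],data[1] → [5, 10, 8, 10, 10, 5, 5, 8, 8]
j=2: data[2]=8 ≤ 8 → i=1, swap data[1],data[2] → [5, 8, 10, 10, 10, 5, 5, 8, 8]
j=3: data[3]=10 > 8 → no swap
j=4: data[4]=10 > 8 → no swap
j=5: data[5]=5 ≤ 8 → i=2, swap data[2],data[5] → [5, 8, 5, 10, 10, 10, 5, 8, 8]
j=6: data[6]=5 ≤ 8 → i=3, swap data[3],data[6] → [5, 8, 5, 5, 10, 10, 10, 8, 8]
j=7: data[7]=8 ≤ 8 → i=4, swap data[4],data[7] → [5, 8, 5, 5, 8, 10, 10, 10, 8]
final swap data[5],data[8] → [5, 8, 5, 5, 8, 8, 10, 10, 10]; return 5

[5, 8, 5, 5, 8, 8, 10, 10, 10]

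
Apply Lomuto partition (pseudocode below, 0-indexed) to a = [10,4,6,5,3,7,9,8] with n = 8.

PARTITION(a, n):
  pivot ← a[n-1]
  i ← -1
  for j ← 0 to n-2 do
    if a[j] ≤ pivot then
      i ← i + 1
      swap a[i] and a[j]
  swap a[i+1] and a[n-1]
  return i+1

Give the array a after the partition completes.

[4,6,5,3,7,8,9,10]

pivot=8, i=-1
j=0: 10>8, skip
j=1: 4≤8, i=0, swap(0,1) ⇒ [4,10,6,5,3,7,9,8]
j=2: 6≤8, i=1, swap(1,2) ⇒ [4,6,10,5,3,7,9,8]
j=3: 5≤8, i=2, swap(2,3) ⇒ [4,6,5,10,3,7,9,8]
j=4: 3≤8, i=3, swap(3,4) ⇒ [4,6,5,3,10,7,9,8]
j=5: 7≤8, i=4, swap(4,5) ⇒ [4,6,5,3,7,10,9,8]
j=6: 9>8, skip
swap(5,7) ⇒ [4,6,5,3,7,8,9,10]; return 5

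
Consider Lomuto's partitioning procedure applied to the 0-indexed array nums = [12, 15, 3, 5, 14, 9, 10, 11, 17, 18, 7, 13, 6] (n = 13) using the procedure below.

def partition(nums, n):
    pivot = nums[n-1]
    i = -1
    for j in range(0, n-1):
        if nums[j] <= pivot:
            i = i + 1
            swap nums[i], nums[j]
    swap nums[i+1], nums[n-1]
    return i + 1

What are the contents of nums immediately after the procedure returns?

[3, 5, 6, 15, 14, 9, 10, 11, 17, 18, 7, 13, 12]

pivot=6, i=-1
j=0: 12>6, skip
j=1: 15>6, skip
j=2: 3≤6, i=0, swap(0,2) ⇒ [3, 15, 12, 5, 14, 9, 10, 11, 17, 18, 7, 13, 6]
j=3: 5≤6, i=1, swap(1,3) ⇒ [3, 5, 12, 15, 14, 9, 10, 11, 17, 18, 7, 13, 6]
j=4: 14>6, skip
j=5: 9>6, skip
j=6: 10>6, skip
j=7: 11>6, skip
j=8: 17>6, skip
j=9: 18>6, skip
j=10: 7>6, skip
j=11: 13>6, skip
swap(2,12) ⇒ [3, 5, 6, 15, 14, 9, 10, 11, 17, 18, 7, 13, 12]; return 2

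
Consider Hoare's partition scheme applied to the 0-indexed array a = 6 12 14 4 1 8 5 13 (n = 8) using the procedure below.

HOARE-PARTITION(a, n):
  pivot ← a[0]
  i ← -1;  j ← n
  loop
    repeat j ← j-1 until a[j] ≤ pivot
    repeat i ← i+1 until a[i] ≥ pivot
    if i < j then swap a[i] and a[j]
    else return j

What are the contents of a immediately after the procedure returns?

pivot = a[0] = 6; i = -1, j = 8
j→6 (a[6]=5≤6), i→0 (a[0]=6≥6); i<j, swap → 5 12 14 4 1 8 6 13
j→4 (a[4]=1≤6), i→1 (a[1]=12≥6); i<j, swap → 5 1 14 4 12 8 6 13
j→3 (a[3]=4≤6), i→2 (a[2]=14≥6); i<j, swap → 5 1 4 14 12 8 6 13
j→2, i→3; i≥j, return j=2. a = 5 1 4 14 12 8 6 13

5 1 4 14 12 8 6 13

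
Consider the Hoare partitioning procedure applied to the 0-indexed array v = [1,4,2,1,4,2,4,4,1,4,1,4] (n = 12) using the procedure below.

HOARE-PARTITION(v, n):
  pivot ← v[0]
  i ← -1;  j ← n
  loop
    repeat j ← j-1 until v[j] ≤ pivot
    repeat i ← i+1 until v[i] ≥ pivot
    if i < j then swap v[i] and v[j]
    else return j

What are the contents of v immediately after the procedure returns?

pivot = v[0] = 1; i = -1, j = 12
j→10 (v[10]=1≤1), i→0 (v[0]=1≥1); i<j, swap → [1,4,2,1,4,2,4,4,1,4,1,4]
j→8 (v[8]=1≤1), i→1 (v[1]=4≥1); i<j, swap → [1,1,2,1,4,2,4,4,4,4,1,4]
j→3 (v[3]=1≤1), i→2 (v[2]=2≥1); i<j, swap → [1,1,1,2,4,2,4,4,4,4,1,4]
j→2, i→3; i≥j, return j=2. v = [1,1,1,2,4,2,4,4,4,4,1,4]

[1,1,1,2,4,2,4,4,4,4,1,4]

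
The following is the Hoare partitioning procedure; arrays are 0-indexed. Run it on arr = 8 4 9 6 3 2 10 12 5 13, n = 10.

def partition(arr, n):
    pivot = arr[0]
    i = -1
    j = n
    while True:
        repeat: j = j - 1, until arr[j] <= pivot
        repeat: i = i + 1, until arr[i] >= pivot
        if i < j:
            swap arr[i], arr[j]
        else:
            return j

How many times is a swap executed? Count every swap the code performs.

pivot = arr[0] = 8; i = -1, j = 10
j→8 (arr[8]=5≤8), i→0 (arr[0]=8≥8); i<j, swap → 5 4 9 6 3 2 10 12 8 13
j→5 (arr[5]=2≤8), i→2 (arr[2]=9≥8); i<j, swap → 5 4 2 6 3 9 10 12 8 13
j→4, i→5; i≥j, return j=4. arr = 5 4 2 6 3 9 10 12 8 13

2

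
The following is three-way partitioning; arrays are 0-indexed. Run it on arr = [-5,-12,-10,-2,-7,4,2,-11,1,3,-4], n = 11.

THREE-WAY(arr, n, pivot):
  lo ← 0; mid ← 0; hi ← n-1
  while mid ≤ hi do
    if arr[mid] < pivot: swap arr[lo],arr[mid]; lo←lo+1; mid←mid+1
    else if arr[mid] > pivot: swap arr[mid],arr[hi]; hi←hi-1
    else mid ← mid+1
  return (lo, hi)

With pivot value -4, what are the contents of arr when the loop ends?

[-5,-12,-10,-7,-11,-4,2,1,3,4,-2]

lo=0 mid=0 hi=10
-5<-4: swap(0,0), lo=1 mid=1 ⇒ [-5,-12,-10,-2,-7,4,2,-11,1,3,-4]
-12<-4: swap(1,1), lo=2 mid=2 ⇒ [-5,-12,-10,-2,-7,4,2,-11,1,3,-4]
-10<-4: swap(2,2), lo=3 mid=3 ⇒ [-5,-12,-10,-2,-7,4,2,-11,1,3,-4]
-2>-4: swap(3,10), hi=9 ⇒ [-5,-12,-10,-4,-7,4,2,-11,1,3,-2]
-4=-4: mid=4
-7<-4: swap(3,4), lo=4 mid=5 ⇒ [-5,-12,-10,-7,-4,4,2,-11,1,3,-2]
4>-4: swap(5,9), hi=8 ⇒ [-5,-12,-10,-7,-4,3,2,-11,1,4,-2]
3>-4: swap(5,8), hi=7 ⇒ [-5,-12,-10,-7,-4,1,2,-11,3,4,-2]
1>-4: swap(5,7), hi=6 ⇒ [-5,-12,-10,-7,-4,-11,2,1,3,4,-2]
-11<-4: swap(4,5), lo=5 mid=6 ⇒ [-5,-12,-10,-7,-11,-4,2,1,3,4,-2]
2>-4: swap(6,6), hi=5 ⇒ [-5,-12,-10,-7,-11,-4,2,1,3,4,-2]
done. lo=5 hi=5; arr=[-5,-12,-10,-7,-11,-4,2,1,3,4,-2]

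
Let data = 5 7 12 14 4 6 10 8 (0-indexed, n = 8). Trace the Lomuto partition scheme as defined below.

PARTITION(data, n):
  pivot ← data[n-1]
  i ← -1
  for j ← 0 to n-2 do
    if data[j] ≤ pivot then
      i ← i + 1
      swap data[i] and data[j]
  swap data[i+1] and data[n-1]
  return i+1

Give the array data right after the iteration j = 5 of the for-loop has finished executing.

5 7 4 6 12 14 10 8

pivot = data[7] = 8; i = -1
j=0: data[0]=5 ≤ 8 → i=0, swap data[0],data[0] (no change) → 5 7 12 14 4 6 10 8
j=1: data[1]=7 ≤ 8 → i=1, swap data[1],data[1] (no change) → 5 7 12 14 4 6 10 8
j=2: data[2]=12 > 8 → no swap
j=3: data[3]=14 > 8 → no swap
j=4: data[4]=4 ≤ 8 → i=2, swap data[2],data[4] → 5 7 4 14 12 6 10 8
j=5: data[5]=6 ≤ 8 → i=3, swap data[3],data[5] → 5 7 4 6 12 14 10 8
(after j=5) data = 5 7 4 6 12 14 10 8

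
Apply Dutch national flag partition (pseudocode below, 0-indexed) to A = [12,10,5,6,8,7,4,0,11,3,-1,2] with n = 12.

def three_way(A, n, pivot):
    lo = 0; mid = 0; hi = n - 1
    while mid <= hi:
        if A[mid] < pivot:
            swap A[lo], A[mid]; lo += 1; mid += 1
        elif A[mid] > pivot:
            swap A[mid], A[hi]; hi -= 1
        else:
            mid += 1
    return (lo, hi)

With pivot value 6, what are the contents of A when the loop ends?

lo=0 mid=0 hi=11
12>6: swap(0,11), hi=10 ⇒ [2,10,5,6,8,7,4,0,11,3,-1,12]
2<6: swap(0,0), lo=1 mid=1 ⇒ [2,10,5,6,8,7,4,0,11,3,-1,12]
10>6: swap(1,10), hi=9 ⇒ [2,-1,5,6,8,7,4,0,11,3,10,12]
-1<6: swap(1,1), lo=2 mid=2 ⇒ [2,-1,5,6,8,7,4,0,11,3,10,12]
5<6: swap(2,2), lo=3 mid=3 ⇒ [2,-1,5,6,8,7,4,0,11,3,10,12]
6=6: mid=4
8>6: swap(4,9), hi=8 ⇒ [2,-1,5,6,3,7,4,0,11,8,10,12]
3<6: swap(3,4), lo=4 mid=5 ⇒ [2,-1,5,3,6,7,4,0,11,8,10,12]
7>6: swap(5,8), hi=7 ⇒ [2,-1,5,3,6,11,4,0,7,8,10,12]
11>6: swap(5,7), hi=6 ⇒ [2,-1,5,3,6,0,4,11,7,8,10,12]
0<6: swap(4,5), lo=5 mid=6 ⇒ [2,-1,5,3,0,6,4,11,7,8,10,12]
4<6: swap(5,6), lo=6 mid=7 ⇒ [2,-1,5,3,0,4,6,11,7,8,10,12]
done. lo=6 hi=6; A=[2,-1,5,3,0,4,6,11,7,8,10,12]

[2,-1,5,3,0,4,6,11,7,8,10,12]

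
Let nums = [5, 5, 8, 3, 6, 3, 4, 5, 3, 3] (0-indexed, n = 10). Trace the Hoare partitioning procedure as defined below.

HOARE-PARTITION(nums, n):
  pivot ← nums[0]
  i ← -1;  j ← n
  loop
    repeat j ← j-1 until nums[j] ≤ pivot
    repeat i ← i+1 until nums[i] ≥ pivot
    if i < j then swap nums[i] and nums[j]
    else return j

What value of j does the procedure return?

pivot=5
j stops at 9 (3), i stops at 0 (5); swap ⇒ [3, 5, 8, 3, 6, 3, 4, 5, 3, 5]
j stops at 8 (3), i stops at 1 (5); swap ⇒ [3, 3, 8, 3, 6, 3, 4, 5, 5, 5]
j stops at 7 (5), i stops at 2 (8); swap ⇒ [3, 3, 5, 3, 6, 3, 4, 8, 5, 5]
j stops at 6 (4), i stops at 4 (6); swap ⇒ [3, 3, 5, 3, 4, 3, 6, 8, 5, 5]
j stops at 5, i stops at 6; i≥j ⇒ return 5. nums=[3, 3, 5, 3, 4, 3, 6, 8, 5, 5]

5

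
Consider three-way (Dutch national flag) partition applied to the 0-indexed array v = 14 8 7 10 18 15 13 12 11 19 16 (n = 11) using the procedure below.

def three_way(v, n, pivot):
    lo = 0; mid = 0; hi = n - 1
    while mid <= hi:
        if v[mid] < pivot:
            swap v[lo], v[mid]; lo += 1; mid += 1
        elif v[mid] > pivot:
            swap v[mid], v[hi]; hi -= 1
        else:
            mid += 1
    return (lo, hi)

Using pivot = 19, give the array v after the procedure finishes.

pivot = 19; lo=0, mid=0, hi=10
v[mid]=14<19: swap v[0],v[0]; lo=1,mid=1 → 14 8 7 10 18 15 13 12 11 19 16
v[mid]=8<19: swap v[1],v[1]; lo=2,mid=2 → 14 8 7 10 18 15 13 12 11 19 16
v[mid]=7<19: swap v[2],v[2]; lo=3,mid=3 → 14 8 7 10 18 15 13 12 11 19 16
v[mid]=10<19: swap v[3],v[3]; lo=4,mid=4 → 14 8 7 10 18 15 13 12 11 19 16
v[mid]=18<19: swap v[4],v[4]; lo=5,mid=5 → 14 8 7 10 18 15 13 12 11 19 16
v[mid]=15<19: swap v[5],v[5]; lo=6,mid=6 → 14 8 7 10 18 15 13 12 11 19 16
v[mid]=13<19: swap v[6],v[6]; lo=7,mid=7 → 14 8 7 10 18 15 13 12 11 19 16
v[mid]=12<19: swap v[7],v[7]; lo=8,mid=8 → 14 8 7 10 18 15 13 12 11 19 16
v[mid]=11<19: swap v[8],v[8]; lo=9,mid=9 → 14 8 7 10 18 15 13 12 11 19 16
v[mid]=19=19: mid=10
v[mid]=16<19: swap v[9],v[10]; lo=10,mid=11 → 14 8 7 10 18 15 13 12 11 16 19
end: lo=10, hi=10; v = 14 8 7 10 18 15 13 12 11 16 19

14 8 7 10 18 15 13 12 11 16 19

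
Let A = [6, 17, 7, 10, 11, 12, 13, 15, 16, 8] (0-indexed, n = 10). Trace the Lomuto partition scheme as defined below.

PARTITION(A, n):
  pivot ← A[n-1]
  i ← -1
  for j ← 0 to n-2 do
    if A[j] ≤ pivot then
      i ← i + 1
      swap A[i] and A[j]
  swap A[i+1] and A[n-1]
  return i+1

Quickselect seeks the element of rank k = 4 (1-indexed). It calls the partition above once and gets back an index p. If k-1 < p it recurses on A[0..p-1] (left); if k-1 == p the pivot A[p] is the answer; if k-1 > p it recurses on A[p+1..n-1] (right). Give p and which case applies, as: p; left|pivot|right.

2; right

pivot=8, i=-1
j=0: 6≤8, i=0, swap(0,0) ⇒ [6, 17, 7, 10, 11, 12, 13, 15, 16, 8]
j=1: 17>8, skip
j=2: 7≤8, i=1, swap(1,2) ⇒ [6, 7, 17, 10, 11, 12, 13, 15, 16, 8]
j=3: 10>8, skip
j=4: 11>8, skip
j=5: 12>8, skip
j=6: 13>8, skip
j=7: 15>8, skip
j=8: 16>8, skip
swap(2,9) ⇒ [6, 7, 8, 10, 11, 12, 13, 15, 16, 17]; return 2
p = 2; k-1 = 3 > 2 ⇒ right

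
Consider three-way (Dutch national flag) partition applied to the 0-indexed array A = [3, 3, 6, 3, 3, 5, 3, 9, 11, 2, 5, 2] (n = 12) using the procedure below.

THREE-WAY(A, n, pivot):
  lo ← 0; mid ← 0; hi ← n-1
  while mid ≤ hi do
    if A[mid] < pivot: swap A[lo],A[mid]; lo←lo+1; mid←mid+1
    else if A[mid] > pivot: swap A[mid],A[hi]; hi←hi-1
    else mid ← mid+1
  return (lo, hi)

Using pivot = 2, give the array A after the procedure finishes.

[2, 2, 3, 3, 5, 3, 9, 11, 6, 5, 3, 3]

pivot = 2; lo=0, mid=0, hi=11
A[mid]=3>2: swap A[0],A[11]; hi=10 → [2, 3, 6, 3, 3, 5, 3, 9, 11, 2, 5, 3]
A[mid]=2=2: mid=1
A[mid]=3>2: swap A[1],A[10]; hi=9 → [2, 5, 6, 3, 3, 5, 3, 9, 11, 2, 3, 3]
A[mid]=5>2: swap A[1],A[9]; hi=8 → [2, 2, 6, 3, 3, 5, 3, 9, 11, 5, 3, 3]
A[mid]=2=2: mid=2
A[mid]=6>2: swap A[2],A[8]; hi=7 → [2, 2, 11, 3, 3, 5, 3, 9, 6, 5, 3, 3]
A[mid]=11>2: swap A[2],A[7]; hi=6 → [2, 2, 9, 3, 3, 5, 3, 11, 6, 5, 3, 3]
A[mid]=9>2: swap A[2],A[6]; hi=5 → [2, 2, 3, 3, 3, 5, 9, 11, 6, 5, 3, 3]
A[mid]=3>2: swap A[2],A[5]; hi=4 → [2, 2, 5, 3, 3, 3, 9, 11, 6, 5, 3, 3]
A[mid]=5>2: swap A[2],A[4]; hi=3 → [2, 2, 3, 3, 5, 3, 9, 11, 6, 5, 3, 3]
A[mid]=3>2: swap A[2],A[3]; hi=2 → [2, 2, 3, 3, 5, 3, 9, 11, 6, 5, 3, 3]
A[mid]=3>2: swap A[2],A[2]; hi=1 → [2, 2, 3, 3, 5, 3, 9, 11, 6, 5, 3, 3]
end: lo=0, hi=1; A = [2, 2, 3, 3, 5, 3, 9, 11, 6, 5, 3, 3]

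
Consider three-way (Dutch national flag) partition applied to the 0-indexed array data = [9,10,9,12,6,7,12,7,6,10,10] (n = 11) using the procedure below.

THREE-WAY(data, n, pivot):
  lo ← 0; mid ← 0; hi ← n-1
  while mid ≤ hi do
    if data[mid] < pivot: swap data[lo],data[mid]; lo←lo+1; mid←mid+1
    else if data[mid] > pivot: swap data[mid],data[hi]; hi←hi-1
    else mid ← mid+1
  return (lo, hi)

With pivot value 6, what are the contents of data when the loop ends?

[6,6,12,9,7,12,7,10,10,10,9]

pivot = 6; lo=0, mid=0, hi=10
data[mid]=9>6: swap data[0],data[10]; hi=9 → [10,10,9,12,6,7,12,7,6,10,9]
data[mid]=10>6: swap data[0],data[9]; hi=8 → [10,10,9,12,6,7,12,7,6,10,9]
data[mid]=10>6: swap data[0],data[8]; hi=7 → [6,10,9,12,6,7,12,7,10,10,9]
data[mid]=6=6: mid=1
data[mid]=10>6: swap data[1],data[7]; hi=6 → [6,7,9,12,6,7,12,10,10,10,9]
data[mid]=7>6: swap data[1],data[6]; hi=5 → [6,12,9,12,6,7,7,10,10,10,9]
data[mid]=12>6: swap data[1],data[5]; hi=4 → [6,7,9,12,6,12,7,10,10,10,9]
data[mid]=7>6: swap data[1],data[4]; hi=3 → [6,6,9,12,7,12,7,10,10,10,9]
data[mid]=6=6: mid=2
data[mid]=9>6: swap data[2],data[3]; hi=2 → [6,6,12,9,7,12,7,10,10,10,9]
data[mid]=12>6: swap data[2],data[2]; hi=1 → [6,6,12,9,7,12,7,10,10,10,9]
end: lo=0, hi=1; data = [6,6,12,9,7,12,7,10,10,10,9]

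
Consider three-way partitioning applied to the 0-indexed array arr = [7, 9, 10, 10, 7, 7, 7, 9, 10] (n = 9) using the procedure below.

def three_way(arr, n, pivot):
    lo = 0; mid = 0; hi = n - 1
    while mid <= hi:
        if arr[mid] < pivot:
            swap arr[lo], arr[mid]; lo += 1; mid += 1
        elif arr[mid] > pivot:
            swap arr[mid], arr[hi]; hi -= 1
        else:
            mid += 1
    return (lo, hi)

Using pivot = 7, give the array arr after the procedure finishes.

pivot = 7; lo=0, mid=0, hi=8
arr[mid]=7=7: mid=1
arr[mid]=9>7: swap arr[1],arr[8]; hi=7 → [7, 10, 10, 10, 7, 7, 7, 9, 9]
arr[mid]=10>7: swap arr[1],arr[7]; hi=6 → [7, 9, 10, 10, 7, 7, 7, 10, 9]
arr[mid]=9>7: swap arr[1],arr[6]; hi=5 → [7, 7, 10, 10, 7, 7, 9, 10, 9]
arr[mid]=7=7: mid=2
arr[mid]=10>7: swap arr[2],arr[5]; hi=4 → [7, 7, 7, 10, 7, 10, 9, 10, 9]
arr[mid]=7=7: mid=3
arr[mid]=10>7: swap arr[3],arr[4]; hi=3 → [7, 7, 7, 7, 10, 10, 9, 10, 9]
arr[mid]=7=7: mid=4
end: lo=0, hi=3; arr = [7, 7, 7, 7, 10, 10, 9, 10, 9]

[7, 7, 7, 7, 10, 10, 9, 10, 9]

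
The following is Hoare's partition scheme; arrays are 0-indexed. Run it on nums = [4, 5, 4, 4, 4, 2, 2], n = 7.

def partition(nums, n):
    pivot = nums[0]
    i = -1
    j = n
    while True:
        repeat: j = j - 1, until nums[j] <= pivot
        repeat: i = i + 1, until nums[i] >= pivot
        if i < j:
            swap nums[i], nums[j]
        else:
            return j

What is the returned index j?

3

pivot = nums[0] = 4; i = -1, j = 7
j→6 (nums[6]=2≤4), i→0 (nums[0]=4≥4); i<j, swap → [2, 5, 4, 4, 4, 2, 4]
j→5 (nums[5]=2≤4), i→1 (nums[1]=5≥4); i<j, swap → [2, 2, 4, 4, 4, 5, 4]
j→4 (nums[4]=4≤4), i→2 (nums[2]=4≥4); i<j, swap → [2, 2, 4, 4, 4, 5, 4]
j→3, i→3; i≥j, return j=3. nums = [2, 2, 4, 4, 4, 5, 4]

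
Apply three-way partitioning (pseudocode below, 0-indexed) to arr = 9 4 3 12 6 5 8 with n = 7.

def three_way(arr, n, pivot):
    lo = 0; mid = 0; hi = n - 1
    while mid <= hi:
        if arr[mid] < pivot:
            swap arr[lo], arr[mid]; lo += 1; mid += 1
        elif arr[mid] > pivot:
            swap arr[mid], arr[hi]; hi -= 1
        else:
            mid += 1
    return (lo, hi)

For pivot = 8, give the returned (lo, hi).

pivot = 8; lo=0, mid=0, hi=6
arr[mid]=9>8: swap arr[0],arr[6]; hi=5 → 8 4 3 12 6 5 9
arr[mid]=8=8: mid=1
arr[mid]=4<8: swap arr[0],arr[1]; lo=1,mid=2 → 4 8 3 12 6 5 9
arr[mid]=3<8: swap arr[1],arr[2]; lo=2,mid=3 → 4 3 8 12 6 5 9
arr[mid]=12>8: swap arr[3],arr[5]; hi=4 → 4 3 8 5 6 12 9
arr[mid]=5<8: swap arr[2],arr[3]; lo=3,mid=4 → 4 3 5 8 6 12 9
arr[mid]=6<8: swap arr[3],arr[4]; lo=4,mid=5 → 4 3 5 6 8 12 9
end: lo=4, hi=4; arr = 4 3 5 6 8 12 9

(4, 4)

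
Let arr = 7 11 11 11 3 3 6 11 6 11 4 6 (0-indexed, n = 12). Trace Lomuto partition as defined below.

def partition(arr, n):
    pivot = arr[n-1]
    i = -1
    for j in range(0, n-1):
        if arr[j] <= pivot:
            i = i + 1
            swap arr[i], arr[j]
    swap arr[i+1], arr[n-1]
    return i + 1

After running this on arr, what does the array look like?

pivot=6, i=-1
j=0: 7>6, skip
j=1: 11>6, skip
j=2: 11>6, skip
j=3: 11>6, skip
j=4: 3≤6, i=0, swap(0,4) ⇒ 3 11 11 11 7 3 6 11 6 11 4 6
j=5: 3≤6, i=1, swap(1,5) ⇒ 3 3 11 11 7 11 6 11 6 11 4 6
j=6: 6≤6, i=2, swap(2,6) ⇒ 3 3 6 11 7 11 11 11 6 11 4 6
j=7: 11>6, skip
j=8: 6≤6, i=3, swap(3,8) ⇒ 3 3 6 6 7 11 11 11 11 11 4 6
j=9: 11>6, skip
j=10: 4≤6, i=4, swap(4,10) ⇒ 3 3 6 6 4 11 11 11 11 11 7 6
swap(5,11) ⇒ 3 3 6 6 4 6 11 11 11 11 7 11; return 5

3 3 6 6 4 6 11 11 11 11 7 11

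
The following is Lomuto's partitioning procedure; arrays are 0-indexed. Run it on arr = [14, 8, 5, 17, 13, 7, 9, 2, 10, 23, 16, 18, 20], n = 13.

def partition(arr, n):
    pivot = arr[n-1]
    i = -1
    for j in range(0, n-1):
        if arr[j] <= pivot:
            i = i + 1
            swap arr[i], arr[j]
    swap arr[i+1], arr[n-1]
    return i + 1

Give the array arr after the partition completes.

[14, 8, 5, 17, 13, 7, 9, 2, 10, 16, 18, 20, 23]

pivot=20, i=-1
j=0: 14≤20, i=0, swap(0,0) ⇒ [14, 8, 5, 17, 13, 7, 9, 2, 10, 23, 16, 18, 20]
j=1: 8≤20, i=1, swap(1,1) ⇒ [14, 8, 5, 17, 13, 7, 9, 2, 10, 23, 16, 18, 20]
j=2: 5≤20, i=2, swap(2,2) ⇒ [14, 8, 5, 17, 13, 7, 9, 2, 10, 23, 16, 18, 20]
j=3: 17≤20, i=3, swap(3,3) ⇒ [14, 8, 5, 17, 13, 7, 9, 2, 10, 23, 16, 18, 20]
j=4: 13≤20, i=4, swap(4,4) ⇒ [14, 8, 5, 17, 13, 7, 9, 2, 10, 23, 16, 18, 20]
j=5: 7≤20, i=5, swap(5,5) ⇒ [14, 8, 5, 17, 13, 7, 9, 2, 10, 23, 16, 18, 20]
j=6: 9≤20, i=6, swap(6,6) ⇒ [14, 8, 5, 17, 13, 7, 9, 2, 10, 23, 16, 18, 20]
j=7: 2≤20, i=7, swap(7,7) ⇒ [14, 8, 5, 17, 13, 7, 9, 2, 10, 23, 16, 18, 20]
j=8: 10≤20, i=8, swap(8,8) ⇒ [14, 8, 5, 17, 13, 7, 9, 2, 10, 23, 16, 18, 20]
j=9: 23>20, skip
j=10: 16≤20, i=9, swap(9,10) ⇒ [14, 8, 5, 17, 13, 7, 9, 2, 10, 16, 23, 18, 20]
j=11: 18≤20, i=10, swap(10,11) ⇒ [14, 8, 5, 17, 13, 7, 9, 2, 10, 16, 18, 23, 20]
swap(11,12) ⇒ [14, 8, 5, 17, 13, 7, 9, 2, 10, 16, 18, 20, 23]; return 11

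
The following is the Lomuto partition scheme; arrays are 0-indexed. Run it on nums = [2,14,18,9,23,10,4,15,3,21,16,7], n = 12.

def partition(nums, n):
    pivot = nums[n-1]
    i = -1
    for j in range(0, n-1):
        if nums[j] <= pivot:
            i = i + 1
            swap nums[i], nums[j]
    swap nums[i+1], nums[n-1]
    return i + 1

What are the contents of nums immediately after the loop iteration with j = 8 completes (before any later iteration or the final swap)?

pivot = nums[11] = 7; i = -1
j=0: nums[0]=2 ≤ 7 → i=0, swap nums[0],nums[0] (no change) → [2,14,18,9,23,10,4,15,3,21,16,7]
j=1: nums[1]=14 > 7 → no swap
j=2: nums[2]=18 > 7 → no swap
j=3: nums[3]=9 > 7 → no swap
j=4: nums[4]=23 > 7 → no swap
j=5: nums[5]=10 > 7 → no swap
j=6: nums[6]=4 ≤ 7 → i=1, swap nums[1],nums[6] → [2,4,18,9,23,10,14,15,3,21,16,7]
j=7: nums[7]=15 > 7 → no swap
j=8: nums[8]=3 ≤ 7 → i=2, swap nums[2],nums[8] → [2,4,3,9,23,10,14,15,18,21,16,7]
(after j=8) nums = [2,4,3,9,23,10,14,15,18,21,16,7]

[2,4,3,9,23,10,14,15,18,21,16,7]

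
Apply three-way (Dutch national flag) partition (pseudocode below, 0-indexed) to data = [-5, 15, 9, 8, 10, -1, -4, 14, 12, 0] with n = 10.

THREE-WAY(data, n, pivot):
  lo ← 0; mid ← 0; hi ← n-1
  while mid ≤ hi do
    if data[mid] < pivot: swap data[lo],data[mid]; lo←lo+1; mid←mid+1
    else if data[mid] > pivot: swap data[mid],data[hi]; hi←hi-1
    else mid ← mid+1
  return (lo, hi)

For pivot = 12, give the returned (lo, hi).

(7, 7)

lo=0 mid=0 hi=9
-5<12: swap(0,0), lo=1 mid=1 ⇒ [-5, 15, 9, 8, 10, -1, -4, 14, 12, 0]
15>12: swap(1,9), hi=8 ⇒ [-5, 0, 9, 8, 10, -1, -4, 14, 12, 15]
0<12: swap(1,1), lo=2 mid=2 ⇒ [-5, 0, 9, 8, 10, -1, -4, 14, 12, 15]
9<12: swap(2,2), lo=3 mid=3 ⇒ [-5, 0, 9, 8, 10, -1, -4, 14, 12, 15]
8<12: swap(3,3), lo=4 mid=4 ⇒ [-5, 0, 9, 8, 10, -1, -4, 14, 12, 15]
10<12: swap(4,4), lo=5 mid=5 ⇒ [-5, 0, 9, 8, 10, -1, -4, 14, 12, 15]
-1<12: swap(5,5), lo=6 mid=6 ⇒ [-5, 0, 9, 8, 10, -1, -4, 14, 12, 15]
-4<12: swap(6,6), lo=7 mid=7 ⇒ [-5, 0, 9, 8, 10, -1, -4, 14, 12, 15]
14>12: swap(7,8), hi=7 ⇒ [-5, 0, 9, 8, 10, -1, -4, 12, 14, 15]
12=12: mid=8
done. lo=7 hi=7; data=[-5, 0, 9, 8, 10, -1, -4, 12, 14, 15]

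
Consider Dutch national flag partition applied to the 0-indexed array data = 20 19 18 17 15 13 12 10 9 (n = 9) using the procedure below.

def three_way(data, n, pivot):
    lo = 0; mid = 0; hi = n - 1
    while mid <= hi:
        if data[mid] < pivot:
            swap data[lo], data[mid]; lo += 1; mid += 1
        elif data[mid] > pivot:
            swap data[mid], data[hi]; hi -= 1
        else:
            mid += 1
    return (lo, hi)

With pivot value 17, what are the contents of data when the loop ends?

lo=0 mid=0 hi=8
20>17: swap(0,8), hi=7 ⇒ 9 19 18 17 15 13 12 10 20
9<17: swap(0,0), lo=1 mid=1 ⇒ 9 19 18 17 15 13 12 10 20
19>17: swap(1,7), hi=6 ⇒ 9 10 18 17 15 13 12 19 20
10<17: swap(1,1), lo=2 mid=2 ⇒ 9 10 18 17 15 13 12 19 20
18>17: swap(2,6), hi=5 ⇒ 9 10 12 17 15 13 18 19 20
12<17: swap(2,2), lo=3 mid=3 ⇒ 9 10 12 17 15 13 18 19 20
17=17: mid=4
15<17: swap(3,4), lo=4 mid=5 ⇒ 9 10 12 15 17 13 18 19 20
13<17: swap(4,5), lo=5 mid=6 ⇒ 9 10 12 15 13 17 18 19 20
done. lo=5 hi=5; data=9 10 12 15 13 17 18 19 20

9 10 12 15 13 17 18 19 20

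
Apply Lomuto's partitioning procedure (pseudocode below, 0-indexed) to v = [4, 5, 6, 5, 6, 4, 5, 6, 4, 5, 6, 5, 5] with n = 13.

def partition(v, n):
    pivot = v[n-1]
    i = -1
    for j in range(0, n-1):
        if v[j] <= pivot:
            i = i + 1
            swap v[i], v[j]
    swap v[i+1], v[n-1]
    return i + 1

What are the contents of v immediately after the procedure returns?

[4, 5, 5, 4, 5, 4, 5, 5, 5, 6, 6, 6, 6]

pivot=5, i=-1
j=0: 4≤5, i=0, swap(0,0) ⇒ [4, 5, 6, 5, 6, 4, 5, 6, 4, 5, 6, 5, 5]
j=1: 5≤5, i=1, swap(1,1) ⇒ [4, 5, 6, 5, 6, 4, 5, 6, 4, 5, 6, 5, 5]
j=2: 6>5, skip
j=3: 5≤5, i=2, swap(2,3) ⇒ [4, 5, 5, 6, 6, 4, 5, 6, 4, 5, 6, 5, 5]
j=4: 6>5, skip
j=5: 4≤5, i=3, swap(3,5) ⇒ [4, 5, 5, 4, 6, 6, 5, 6, 4, 5, 6, 5, 5]
j=6: 5≤5, i=4, swap(4,6) ⇒ [4, 5, 5, 4, 5, 6, 6, 6, 4, 5, 6, 5, 5]
j=7: 6>5, skip
j=8: 4≤5, i=5, swap(5,8) ⇒ [4, 5, 5, 4, 5, 4, 6, 6, 6, 5, 6, 5, 5]
j=9: 5≤5, i=6, swap(6,9) ⇒ [4, 5, 5, 4, 5, 4, 5, 6, 6, 6, 6, 5, 5]
j=10: 6>5, skip
j=11: 5≤5, i=7, swap(7,11) ⇒ [4, 5, 5, 4, 5, 4, 5, 5, 6, 6, 6, 6, 5]
swap(8,12) ⇒ [4, 5, 5, 4, 5, 4, 5, 5, 5, 6, 6, 6, 6]; return 8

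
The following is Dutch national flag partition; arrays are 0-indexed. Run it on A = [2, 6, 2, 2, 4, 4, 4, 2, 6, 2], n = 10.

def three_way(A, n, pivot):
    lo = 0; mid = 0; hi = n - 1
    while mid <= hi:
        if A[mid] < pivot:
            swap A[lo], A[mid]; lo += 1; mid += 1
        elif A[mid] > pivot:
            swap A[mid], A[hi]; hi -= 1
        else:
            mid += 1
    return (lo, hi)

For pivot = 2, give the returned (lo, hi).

lo=0 mid=0 hi=9
2=2: mid=1
6>2: swap(1,9), hi=8 ⇒ [2, 2, 2, 2, 4, 4, 4, 2, 6, 6]
2=2: mid=2
2=2: mid=3
2=2: mid=4
4>2: swap(4,8), hi=7 ⇒ [2, 2, 2, 2, 6, 4, 4, 2, 4, 6]
6>2: swap(4,7), hi=6 ⇒ [2, 2, 2, 2, 2, 4, 4, 6, 4, 6]
2=2: mid=5
4>2: swap(5,6), hi=5 ⇒ [2, 2, 2, 2, 2, 4, 4, 6, 4, 6]
4>2: swap(5,5), hi=4 ⇒ [2, 2, 2, 2, 2, 4, 4, 6, 4, 6]
done. lo=0 hi=4; A=[2, 2, 2, 2, 2, 4, 4, 6, 4, 6]

(0, 4)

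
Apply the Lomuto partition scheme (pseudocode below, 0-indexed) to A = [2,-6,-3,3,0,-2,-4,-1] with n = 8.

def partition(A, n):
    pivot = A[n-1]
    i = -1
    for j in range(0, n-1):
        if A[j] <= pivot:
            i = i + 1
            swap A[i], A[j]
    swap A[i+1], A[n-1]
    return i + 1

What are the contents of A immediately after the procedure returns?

pivot=-1, i=-1
j=0: 2>-1, skip
j=1: -6≤-1, i=0, swap(0,1) ⇒ [-6,2,-3,3,0,-2,-4,-1]
j=2: -3≤-1, i=1, swap(1,2) ⇒ [-6,-3,2,3,0,-2,-4,-1]
j=3: 3>-1, skip
j=4: 0>-1, skip
j=5: -2≤-1, i=2, swap(2,5) ⇒ [-6,-3,-2,3,0,2,-4,-1]
j=6: -4≤-1, i=3, swap(3,6) ⇒ [-6,-3,-2,-4,0,2,3,-1]
swap(4,7) ⇒ [-6,-3,-2,-4,-1,2,3,0]; return 4

[-6,-3,-2,-4,-1,2,3,0]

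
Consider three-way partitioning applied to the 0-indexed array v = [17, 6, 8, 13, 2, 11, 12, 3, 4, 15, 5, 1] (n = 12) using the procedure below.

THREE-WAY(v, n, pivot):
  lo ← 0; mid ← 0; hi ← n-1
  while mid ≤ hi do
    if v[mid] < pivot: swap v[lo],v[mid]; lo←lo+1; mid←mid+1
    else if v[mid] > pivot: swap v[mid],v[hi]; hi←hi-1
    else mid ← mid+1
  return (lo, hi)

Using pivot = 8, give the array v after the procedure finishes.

[1, 6, 5, 2, 4, 3, 8, 12, 15, 11, 13, 17]

lo=0 mid=0 hi=11
17>8: swap(0,11), hi=10 ⇒ [1, 6, 8, 13, 2, 11, 12, 3, 4, 15, 5, 17]
1<8: swap(0,0), lo=1 mid=1 ⇒ [1, 6, 8, 13, 2, 11, 12, 3, 4, 15, 5, 17]
6<8: swap(1,1), lo=2 mid=2 ⇒ [1, 6, 8, 13, 2, 11, 12, 3, 4, 15, 5, 17]
8=8: mid=3
13>8: swap(3,10), hi=9 ⇒ [1, 6, 8, 5, 2, 11, 12, 3, 4, 15, 13, 17]
5<8: swap(2,3), lo=3 mid=4 ⇒ [1, 6, 5, 8, 2, 11, 12, 3, 4, 15, 13, 17]
2<8: swap(3,4), lo=4 mid=5 ⇒ [1, 6, 5, 2, 8, 11, 12, 3, 4, 15, 13, 17]
11>8: swap(5,9), hi=8 ⇒ [1, 6, 5, 2, 8, 15, 12, 3, 4, 11, 13, 17]
15>8: swap(5,8), hi=7 ⇒ [1, 6, 5, 2, 8, 4, 12, 3, 15, 11, 13, 17]
4<8: swap(4,5), lo=5 mid=6 ⇒ [1, 6, 5, 2, 4, 8, 12, 3, 15, 11, 13, 17]
12>8: swap(6,7), hi=6 ⇒ [1, 6, 5, 2, 4, 8, 3, 12, 15, 11, 13, 17]
3<8: swap(5,6), lo=6 mid=7 ⇒ [1, 6, 5, 2, 4, 3, 8, 12, 15, 11, 13, 17]
done. lo=6 hi=6; v=[1, 6, 5, 2, 4, 3, 8, 12, 15, 11, 13, 17]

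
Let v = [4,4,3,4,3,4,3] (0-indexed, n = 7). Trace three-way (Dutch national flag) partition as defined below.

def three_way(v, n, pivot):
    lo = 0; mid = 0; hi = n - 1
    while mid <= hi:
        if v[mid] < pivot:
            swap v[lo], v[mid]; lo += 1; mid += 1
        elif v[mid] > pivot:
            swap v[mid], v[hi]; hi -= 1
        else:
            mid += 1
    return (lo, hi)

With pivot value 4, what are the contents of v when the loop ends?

pivot = 4; lo=0, mid=0, hi=6
v[mid]=4=4: mid=1
v[mid]=4=4: mid=2
v[mid]=3<4: swap v[0],v[2]; lo=1,mid=3 → [3,4,4,4,3,4,3]
v[mid]=4=4: mid=4
v[mid]=3<4: swap v[1],v[4]; lo=2,mid=5 → [3,3,4,4,4,4,3]
v[mid]=4=4: mid=6
v[mid]=3<4: swap v[2],v[6]; lo=3,mid=7 → [3,3,3,4,4,4,4]
end: lo=3, hi=6; v = [3,3,3,4,4,4,4]

[3,3,3,4,4,4,4]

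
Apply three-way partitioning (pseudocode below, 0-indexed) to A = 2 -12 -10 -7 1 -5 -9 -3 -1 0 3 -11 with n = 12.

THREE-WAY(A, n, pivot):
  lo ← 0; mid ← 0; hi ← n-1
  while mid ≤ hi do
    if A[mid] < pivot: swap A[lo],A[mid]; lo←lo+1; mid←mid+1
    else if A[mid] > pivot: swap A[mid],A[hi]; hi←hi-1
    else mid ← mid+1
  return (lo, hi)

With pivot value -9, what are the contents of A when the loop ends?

-11 -12 -10 -9 -5 1 -3 -1 0 3 -7 2

pivot = -9; lo=0, mid=0, hi=11
A[mid]=2>-9: swap A[0],A[11]; hi=10 → -11 -12 -10 -7 1 -5 -9 -3 -1 0 3 2
A[mid]=-11<-9: swap A[0],A[0]; lo=1,mid=1 → -11 -12 -10 -7 1 -5 -9 -3 -1 0 3 2
A[mid]=-12<-9: swap A[1],A[1]; lo=2,mid=2 → -11 -12 -10 -7 1 -5 -9 -3 -1 0 3 2
A[mid]=-10<-9: swap A[2],A[2]; lo=3,mid=3 → -11 -12 -10 -7 1 -5 -9 -3 -1 0 3 2
A[mid]=-7>-9: swap A[3],A[10]; hi=9 → -11 -12 -10 3 1 -5 -9 -3 -1 0 -7 2
A[mid]=3>-9: swap A[3],A[9]; hi=8 → -11 -12 -10 0 1 -5 -9 -3 -1 3 -7 2
A[mid]=0>-9: swap A[3],A[8]; hi=7 → -11 -12 -10 -1 1 -5 -9 -3 0 3 -7 2
A[mid]=-1>-9: swap A[3],A[7]; hi=6 → -11 -12 -10 -3 1 -5 -9 -1 0 3 -7 2
A[mid]=-3>-9: swap A[3],A[6]; hi=5 → -11 -12 -10 -9 1 -5 -3 -1 0 3 -7 2
A[mid]=-9=-9: mid=4
A[mid]=1>-9: swap A[4],A[5]; hi=4 → -11 -12 -10 -9 -5 1 -3 -1 0 3 -7 2
A[mid]=-5>-9: swap A[4],A[4]; hi=3 → -11 -12 -10 -9 -5 1 -3 -1 0 3 -7 2
end: lo=3, hi=3; A = -11 -12 -10 -9 -5 1 -3 -1 0 3 -7 2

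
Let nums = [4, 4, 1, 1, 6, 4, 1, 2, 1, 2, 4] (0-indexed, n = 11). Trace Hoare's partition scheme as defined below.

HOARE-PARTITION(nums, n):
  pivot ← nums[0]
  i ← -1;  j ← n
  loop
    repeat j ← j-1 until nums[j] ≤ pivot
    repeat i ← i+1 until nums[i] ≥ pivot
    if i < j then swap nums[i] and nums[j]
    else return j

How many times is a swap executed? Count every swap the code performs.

4

pivot=4
j stops at 10 (4), i stops at 0 (4); swap ⇒ [4, 4, 1, 1, 6, 4, 1, 2, 1, 2, 4]
j stops at 9 (2), i stops at 1 (4); swap ⇒ [4, 2, 1, 1, 6, 4, 1, 2, 1, 4, 4]
j stops at 8 (1), i stops at 4 (6); swap ⇒ [4, 2, 1, 1, 1, 4, 1, 2, 6, 4, 4]
j stops at 7 (2), i stops at 5 (4); swap ⇒ [4, 2, 1, 1, 1, 2, 1, 4, 6, 4, 4]
j stops at 6, i stops at 7; i≥j ⇒ return 6. nums=[4, 2, 1, 1, 1, 2, 1, 4, 6, 4, 4]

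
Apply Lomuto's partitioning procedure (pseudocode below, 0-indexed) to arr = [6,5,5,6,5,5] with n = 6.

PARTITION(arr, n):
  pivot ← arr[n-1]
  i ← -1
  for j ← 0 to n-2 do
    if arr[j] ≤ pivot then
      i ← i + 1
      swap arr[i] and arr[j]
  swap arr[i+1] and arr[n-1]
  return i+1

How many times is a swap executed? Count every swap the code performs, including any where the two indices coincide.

pivot = arr[5] = 5; i = -1
j=0: arr[0]=6 > 5 → no swap
j=1: arr[1]=5 ≤ 5 → i=0, swap arr[0],arr[1] → [5,6,5,6,5,5]
j=2: arr[2]=5 ≤ 5 → i=1, swap arr[1],arr[2] → [5,5,6,6,5,5]
j=3: arr[3]=6 > 5 → no swap
j=4: arr[4]=5 ≤ 5 → i=2, swap arr[2],arr[4] → [5,5,5,6,6,5]
final swap arr[3],arr[5] → [5,5,5,5,6,6]; return 3

4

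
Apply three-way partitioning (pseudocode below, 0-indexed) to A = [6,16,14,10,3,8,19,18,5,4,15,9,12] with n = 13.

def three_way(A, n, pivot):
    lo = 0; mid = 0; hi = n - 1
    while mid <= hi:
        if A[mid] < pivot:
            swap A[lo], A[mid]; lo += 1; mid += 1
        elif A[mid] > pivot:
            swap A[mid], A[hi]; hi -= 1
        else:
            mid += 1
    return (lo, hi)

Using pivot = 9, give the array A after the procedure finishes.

lo=0 mid=0 hi=12
6<9: swap(0,0), lo=1 mid=1 ⇒ [6,16,14,10,3,8,19,18,5,4,15,9,12]
16>9: swap(1,12), hi=11 ⇒ [6,12,14,10,3,8,19,18,5,4,15,9,16]
12>9: swap(1,11), hi=10 ⇒ [6,9,14,10,3,8,19,18,5,4,15,12,16]
9=9: mid=2
14>9: swap(2,10), hi=9 ⇒ [6,9,15,10,3,8,19,18,5,4,14,12,16]
15>9: swap(2,9), hi=8 ⇒ [6,9,4,10,3,8,19,18,5,15,14,12,16]
4<9: swap(1,2), lo=2 mid=3 ⇒ [6,4,9,10,3,8,19,18,5,15,14,12,16]
10>9: swap(3,8), hi=7 ⇒ [6,4,9,5,3,8,19,18,10,15,14,12,16]
5<9: swap(2,3), lo=3 mid=4 ⇒ [6,4,5,9,3,8,19,18,10,15,14,12,16]
3<9: swap(3,4), lo=4 mid=5 ⇒ [6,4,5,3,9,8,19,18,10,15,14,12,16]
8<9: swap(4,5), lo=5 mid=6 ⇒ [6,4,5,3,8,9,19,18,10,15,14,12,16]
19>9: swap(6,7), hi=6 ⇒ [6,4,5,3,8,9,18,19,10,15,14,12,16]
18>9: swap(6,6), hi=5 ⇒ [6,4,5,3,8,9,18,19,10,15,14,12,16]
done. lo=5 hi=5; A=[6,4,5,3,8,9,18,19,10,15,14,12,16]

[6,4,5,3,8,9,18,19,10,15,14,12,16]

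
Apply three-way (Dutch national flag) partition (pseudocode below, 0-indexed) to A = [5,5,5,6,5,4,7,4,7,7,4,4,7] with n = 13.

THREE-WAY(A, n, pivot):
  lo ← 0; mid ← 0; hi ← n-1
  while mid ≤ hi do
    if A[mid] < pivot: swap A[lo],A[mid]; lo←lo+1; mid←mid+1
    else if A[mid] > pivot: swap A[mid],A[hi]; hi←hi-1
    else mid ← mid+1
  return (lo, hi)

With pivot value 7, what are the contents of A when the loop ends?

[5,5,5,6,5,4,4,4,4,7,7,7,7]

lo=0 mid=0 hi=12
5<7: swap(0,0), lo=1 mid=1 ⇒ [5,5,5,6,5,4,7,4,7,7,4,4,7]
5<7: swap(1,1), lo=2 mid=2 ⇒ [5,5,5,6,5,4,7,4,7,7,4,4,7]
5<7: swap(2,2), lo=3 mid=3 ⇒ [5,5,5,6,5,4,7,4,7,7,4,4,7]
6<7: swap(3,3), lo=4 mid=4 ⇒ [5,5,5,6,5,4,7,4,7,7,4,4,7]
5<7: swap(4,4), lo=5 mid=5 ⇒ [5,5,5,6,5,4,7,4,7,7,4,4,7]
4<7: swap(5,5), lo=6 mid=6 ⇒ [5,5,5,6,5,4,7,4,7,7,4,4,7]
7=7: mid=7
4<7: swap(6,7), lo=7 mid=8 ⇒ [5,5,5,6,5,4,4,7,7,7,4,4,7]
7=7: mid=9
7=7: mid=10
4<7: swap(7,10), lo=8 mid=11 ⇒ [5,5,5,6,5,4,4,4,7,7,7,4,7]
4<7: swap(8,11), lo=9 mid=12 ⇒ [5,5,5,6,5,4,4,4,4,7,7,7,7]
7=7: mid=13
done. lo=9 hi=12; A=[5,5,5,6,5,4,4,4,4,7,7,7,7]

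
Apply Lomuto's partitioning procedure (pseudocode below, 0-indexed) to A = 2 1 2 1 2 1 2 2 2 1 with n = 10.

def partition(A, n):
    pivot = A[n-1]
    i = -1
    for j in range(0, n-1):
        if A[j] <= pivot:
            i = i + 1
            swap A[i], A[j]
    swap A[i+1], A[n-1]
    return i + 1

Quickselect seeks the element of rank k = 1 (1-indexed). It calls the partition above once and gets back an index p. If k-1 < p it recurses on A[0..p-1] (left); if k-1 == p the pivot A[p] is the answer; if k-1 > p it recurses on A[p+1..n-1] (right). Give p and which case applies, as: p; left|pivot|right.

pivot = A[9] = 1; i = -1
j=0: A[0]=2 > 1 → no swap
j=1: A[1]=1 ≤ 1 → i=0, swap A[0],A[1] → 1 2 2 1 2 1 2 2 2 1
j=2: A[2]=2 > 1 → no swap
j=3: A[3]=1 ≤ 1 → i=1, swap A[1],A[3] → 1 1 2 2 2 1 2 2 2 1
j=4: A[4]=2 > 1 → no swap
j=5: A[5]=1 ≤ 1 → i=2, swap A[2],A[5] → 1 1 1 2 2 2 2 2 2 1
j=6: A[6]=2 > 1 → no swap
j=7: A[7]=2 > 1 → no swap
j=8: A[8]=2 > 1 → no swap
final swap A[3],A[9] → 1 1 1 1 2 2 2 2 2 2; return 3
p = 3; k-1 = 0 < 3 ⇒ left

3; left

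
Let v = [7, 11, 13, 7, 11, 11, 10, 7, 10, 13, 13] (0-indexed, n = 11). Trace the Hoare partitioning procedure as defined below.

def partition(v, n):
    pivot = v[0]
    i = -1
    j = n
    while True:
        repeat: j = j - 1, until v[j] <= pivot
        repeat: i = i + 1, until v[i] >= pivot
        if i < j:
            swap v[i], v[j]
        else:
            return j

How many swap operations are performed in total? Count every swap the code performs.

2

pivot = v[0] = 7; i = -1, j = 11
j→7 (v[7]=7≤7), i→0 (v[0]=7≥7); i<j, swap → [7, 11, 13, 7, 11, 11, 10, 7, 10, 13, 13]
j→3 (v[3]=7≤7), i→1 (v[1]=11≥7); i<j, swap → [7, 7, 13, 11, 11, 11, 10, 7, 10, 13, 13]
j→1, i→2; i≥j, return j=1. v = [7, 7, 13, 11, 11, 11, 10, 7, 10, 13, 13]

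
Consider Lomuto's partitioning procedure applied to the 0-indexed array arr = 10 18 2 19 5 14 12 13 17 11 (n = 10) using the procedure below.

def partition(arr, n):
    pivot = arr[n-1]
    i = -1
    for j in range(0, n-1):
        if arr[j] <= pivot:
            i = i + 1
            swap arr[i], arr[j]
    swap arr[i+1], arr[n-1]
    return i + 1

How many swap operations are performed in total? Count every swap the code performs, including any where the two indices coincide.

4

pivot=11, i=-1
j=0: 10≤11, i=0, swap(0,0) ⇒ 10 18 2 19 5 14 12 13 17 11
j=1: 18>11, skip
j=2: 2≤11, i=1, swap(1,2) ⇒ 10 2 18 19 5 14 12 13 17 11
j=3: 19>11, skip
j=4: 5≤11, i=2, swap(2,4) ⇒ 10 2 5 19 18 14 12 13 17 11
j=5: 14>11, skip
j=6: 12>11, skip
j=7: 13>11, skip
j=8: 17>11, skip
swap(3,9) ⇒ 10 2 5 11 18 14 12 13 17 19; return 3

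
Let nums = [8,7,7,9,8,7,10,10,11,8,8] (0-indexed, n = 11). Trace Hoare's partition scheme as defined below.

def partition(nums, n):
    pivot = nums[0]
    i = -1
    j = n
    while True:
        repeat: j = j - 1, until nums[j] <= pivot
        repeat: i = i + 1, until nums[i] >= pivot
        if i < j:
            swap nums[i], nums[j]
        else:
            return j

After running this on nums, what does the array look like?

[8,7,7,8,7,8,10,10,11,9,8]

pivot = nums[0] = 8; i = -1, j = 11
j→10 (nums[10]=8≤8), i→0 (nums[0]=8≥8); i<j, swap → [8,7,7,9,8,7,10,10,11,8,8]
j→9 (nums[9]=8≤8), i→3 (nums[3]=9≥8); i<j, swap → [8,7,7,8,8,7,10,10,11,9,8]
j→5 (nums[5]=7≤8), i→4 (nums[4]=8≥8); i<j, swap → [8,7,7,8,7,8,10,10,11,9,8]
j→4, i→5; i≥j, return j=4. nums = [8,7,7,8,7,8,10,10,11,9,8]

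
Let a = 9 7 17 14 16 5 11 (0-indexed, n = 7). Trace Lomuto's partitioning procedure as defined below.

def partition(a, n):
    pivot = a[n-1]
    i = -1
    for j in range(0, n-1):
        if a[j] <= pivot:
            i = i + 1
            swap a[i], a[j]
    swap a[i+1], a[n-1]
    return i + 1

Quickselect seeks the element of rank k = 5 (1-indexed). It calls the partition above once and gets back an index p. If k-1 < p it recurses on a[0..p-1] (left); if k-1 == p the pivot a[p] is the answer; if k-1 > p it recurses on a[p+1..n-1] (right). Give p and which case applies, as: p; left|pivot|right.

pivot=11, i=-1
j=0: 9≤11, i=0, swap(0,0) ⇒ 9 7 17 14 16 5 11
j=1: 7≤11, i=1, swap(1,1) ⇒ 9 7 17 14 16 5 11
j=2: 17>11, skip
j=3: 14>11, skip
j=4: 16>11, skip
j=5: 5≤11, i=2, swap(2,5) ⇒ 9 7 5 14 16 17 11
swap(3,6) ⇒ 9 7 5 11 16 17 14; return 3
p = 3; k-1 = 4 > 3 ⇒ right

3; right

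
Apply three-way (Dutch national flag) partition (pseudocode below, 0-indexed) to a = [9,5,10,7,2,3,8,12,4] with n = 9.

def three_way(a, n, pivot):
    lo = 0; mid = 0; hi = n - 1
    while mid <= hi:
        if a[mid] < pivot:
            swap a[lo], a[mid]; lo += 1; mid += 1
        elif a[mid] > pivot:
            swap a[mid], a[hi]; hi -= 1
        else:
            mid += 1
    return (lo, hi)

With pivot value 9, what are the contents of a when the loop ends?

pivot = 9; lo=0, mid=0, hi=8
a[mid]=9=9: mid=1
a[mid]=5<9: swap a[0],a[1]; lo=1,mid=2 → [5,9,10,7,2,3,8,12,4]
a[mid]=10>9: swap a[2],a[8]; hi=7 → [5,9,4,7,2,3,8,12,10]
a[mid]=4<9: swap a[1],a[2]; lo=2,mid=3 → [5,4,9,7,2,3,8,12,10]
a[mid]=7<9: swap a[2],a[3]; lo=3,mid=4 → [5,4,7,9,2,3,8,12,10]
a[mid]=2<9: swap a[3],a[4]; lo=4,mid=5 → [5,4,7,2,9,3,8,12,10]
a[mid]=3<9: swap a[4],a[5]; lo=5,mid=6 → [5,4,7,2,3,9,8,12,10]
a[mid]=8<9: swap a[5],a[6]; lo=6,mid=7 → [5,4,7,2,3,8,9,12,10]
a[mid]=12>9: swap a[7],a[7]; hi=6 → [5,4,7,2,3,8,9,12,10]
end: lo=6, hi=6; a = [5,4,7,2,3,8,9,12,10]

[5,4,7,2,3,8,9,12,10]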